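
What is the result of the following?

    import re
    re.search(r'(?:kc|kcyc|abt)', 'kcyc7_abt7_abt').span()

(0, 2)

Alternation isn't longest-match — the leftmost alternative that fits at this position is chosen.
Unlike `match`, `search` isn't anchored — it looks for the pattern anywhere in the string.
The match spans [0:2] → 'kc'.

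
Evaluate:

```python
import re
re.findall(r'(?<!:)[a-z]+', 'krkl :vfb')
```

['krkl', 'fb']

Because the assertion is negative and zero-width, positions next to the forbidden text are skipped.
Since nothing is captured, `findall` lists the 2 matched substrings directly.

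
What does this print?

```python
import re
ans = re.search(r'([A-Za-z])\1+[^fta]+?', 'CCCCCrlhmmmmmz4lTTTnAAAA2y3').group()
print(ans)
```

CCCCCr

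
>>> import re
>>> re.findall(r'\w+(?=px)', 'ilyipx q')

Because the assertion is zero-width, the text it checks is not consumed and won't appear in the result.
Walking the string: at [0:4] → 'ilyi'.
`findall` yields the raw match text (1 of them) because the pattern has no groups.

['ilyi']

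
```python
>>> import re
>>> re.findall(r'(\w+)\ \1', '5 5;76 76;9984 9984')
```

['5', '76', '9984']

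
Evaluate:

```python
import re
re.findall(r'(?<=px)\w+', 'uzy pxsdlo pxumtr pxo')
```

The lookaround is zero-width — it requires the adjacent text to match without consuming it, so the asserted text isn't part of the match.
Matches: at [6:10] → 'sdlo'; at [13:17] → 'umtr'; at [20:21] → 'o'.
No capturing groups, so `findall` returns the 3 full match strings.

['sdlo', 'umtr', 'o']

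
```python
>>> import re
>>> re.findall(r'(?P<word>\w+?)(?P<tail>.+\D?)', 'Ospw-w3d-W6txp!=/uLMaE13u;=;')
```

[('O', 'spw-w3d-W6txp!=/uLMaE13u;=;')]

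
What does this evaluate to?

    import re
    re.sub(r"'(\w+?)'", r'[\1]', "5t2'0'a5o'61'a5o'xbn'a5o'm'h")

'5t2[0]a5o[61]a5o[xbn]a5o[m]h'

Matches: at [3:6] → "'0'"; at [9:13] → "'61'"; at [16:21] → "'xbn'"; at [24:27] → "'m'".
Each match is replaced using the text its own group 1 captured.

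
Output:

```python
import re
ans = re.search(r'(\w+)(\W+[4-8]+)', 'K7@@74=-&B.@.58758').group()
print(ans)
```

K7@@74

The pattern matches one or more of a word character (captured); then one or more of a non-word character, then one or more of a character in [4-8] (captured).
`re.search` tries every starting position until one works.
The match spans [0:6] → 'K7@@74'.
Captured: group 1 = 'K7', group 2 = '@@74'.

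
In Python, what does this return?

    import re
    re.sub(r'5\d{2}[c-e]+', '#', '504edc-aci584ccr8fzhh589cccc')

'#-aci#r8fzhh#'

This matches the literal '5', then exactly 2 of a digit; then one or more of a character in [c-e].
Matches: at [0:6] → '504edc'; at [10:15] → '584cc'; at [21:28] → '589cccc'.
Each match is replaced by '#'.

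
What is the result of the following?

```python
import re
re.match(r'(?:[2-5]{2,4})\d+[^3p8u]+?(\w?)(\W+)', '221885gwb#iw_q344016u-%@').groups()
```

('b', '#')

The pattern matches 2 to 4 of a character in [2-5] (non-capturing group); then one or more of a digit; then one or more of any character except [3p8u] (lazy); then optionally a word character (captured); then one or more of a non-word character (captured).
Because the quantifier is non-greedy, it stops expanding at the earliest point where the rest of the pattern can succeed.
`match` is anchored at position 0; if the pattern doesn't fit there, it returns None.
The match spans [0:10] → '221885gwb#'.
Captured: group 1 = 'b', group 2 = '#'.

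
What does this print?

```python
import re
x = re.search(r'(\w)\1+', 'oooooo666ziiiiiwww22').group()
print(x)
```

After group 1 captures some text, `\1` only succeeds where that same text appears again.
The match spans [0:6] → 'oooooo'.

oooooo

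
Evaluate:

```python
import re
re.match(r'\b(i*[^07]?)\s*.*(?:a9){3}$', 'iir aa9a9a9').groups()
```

('iir',)

The match spans [0:11] → 'iir aa9a9a9'.
Captured: group 1 = 'iir'.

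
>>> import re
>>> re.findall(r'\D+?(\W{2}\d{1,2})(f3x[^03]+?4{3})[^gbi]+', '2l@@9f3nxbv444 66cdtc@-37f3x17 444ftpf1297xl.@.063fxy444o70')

[('@-37', 'f3x17 444')]

The pattern matches one or more of a non-digit (lazy); then exactly 2 of a non-word character, then 1 to 2 of a digit (captured); then the literal 'f3x', then one or more of any character except [03] (lazy), then exactly 3 of a literal '4' (captured); then one or more of any character except [gbi].
Scanning left to right: at [17:59] match 'cdtc@-37f3x17 444ftpf1297xl.@.063fxy444o70', groups = ('@-37', 'f3x17 444').
`findall` packs the 2 group values into a tuple for every match.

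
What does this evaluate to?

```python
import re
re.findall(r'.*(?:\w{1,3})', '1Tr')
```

The pattern matches zero or more of any character; then 1 to 3 of a word character (non-capturing group).
No capturing groups, so `findall` returns the 1 full match string.

['1Tr']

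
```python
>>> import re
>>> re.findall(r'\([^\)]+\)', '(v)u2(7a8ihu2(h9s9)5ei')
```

Matches: at [0:3] → '(v)'; at [5:19] → '(7a8ihu2(h9s9)'.
No capturing groups, so `findall` returns the 2 full match strings.

['(v)', '(7a8ihu2(h9s9)']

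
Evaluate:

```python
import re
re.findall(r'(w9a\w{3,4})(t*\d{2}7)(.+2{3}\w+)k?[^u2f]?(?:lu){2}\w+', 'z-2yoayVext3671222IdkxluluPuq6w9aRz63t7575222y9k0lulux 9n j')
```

The pattern matches the literal 'w9a', then 3 to 4 of a word character (captured); then zero or more of the literal 't', then exactly 2 of a digit, then the literal '7' (captured); then one or more of any character, then exactly 3 of the literal '2', then one or more of a word character (captured); then optionally a literal 'k', then optionally any character except [u2f], then the literal 'lu' repeated 2 times; then one or more of a word character.
Scanning left to right: at [30:54] match 'w9aRz63t7575222y9k0lulux', groups = ('w9aRz63', 't757', '5222y9k0').
With 3 capturing groups, `findall` returns a 3-tuple per match.

[('w9aRz63', 't757', '5222y9k0')]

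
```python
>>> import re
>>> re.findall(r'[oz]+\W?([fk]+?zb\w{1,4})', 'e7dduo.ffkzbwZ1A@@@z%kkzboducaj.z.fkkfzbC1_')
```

['ffkzbwZ1A', 'kkzboduc', 'fkkfzbC1_']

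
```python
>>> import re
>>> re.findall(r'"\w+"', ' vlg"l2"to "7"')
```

['"l2"', '"7"']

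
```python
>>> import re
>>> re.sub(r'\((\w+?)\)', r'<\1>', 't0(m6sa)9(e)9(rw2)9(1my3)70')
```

Matches: at [2:8] → '(m6sa)'; at [9:12] → '(e)'; at [13:18] → '(rw2)'; at [19:25] → '(1my3)'.
Each match is replaced using the text its own group 1 captured.

't0<m6sa>9<e>9<rw2>9<1my3>70'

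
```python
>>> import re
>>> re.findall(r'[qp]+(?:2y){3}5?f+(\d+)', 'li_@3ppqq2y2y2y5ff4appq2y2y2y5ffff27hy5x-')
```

The pattern matches one or more of one of [qp]; then the literal '2y' repeated 3 times, then optionally the literal '5', then one or more of the literal 'f'; then one or more of a digit (captured).
Matches: at [5:19] match 'ppqq2y2y2y5ff4', group 1 = '4'; at [20:36] match 'ppq2y2y2y5ffff27', group 1 = '27'.
Because there's exactly one group, `findall` drops the full match and keeps group 1 from each hit.

['4', '27']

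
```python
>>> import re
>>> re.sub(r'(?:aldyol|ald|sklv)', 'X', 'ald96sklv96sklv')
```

'X96X96X'

Matches: at [0:3] → 'ald'; at [5:9] → 'sklv'; at [11:15] → 'sklv'.
Each match is replaced by 'X'.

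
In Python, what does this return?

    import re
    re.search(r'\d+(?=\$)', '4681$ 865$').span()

The positive lookaround only admits positions where the adjacent text matches; those characters stay outside the span.
`re.search` tries every starting position until one works.
The match spans [0:4] → '4681'.

(0, 4)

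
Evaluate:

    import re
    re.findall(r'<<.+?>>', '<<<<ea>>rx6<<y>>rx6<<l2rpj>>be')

Because the quantifier is non-greedy, it stops expanding at the earliest point where the rest of the pattern can succeed.
Walking the string: at [0:8] → '<<<<ea>>'; at [11:16] → '<<y>>'; at [19:28] → '<<l2rpj>>'.
Since nothing is captured, `findall` lists the 3 matched substrings directly.

['<<<<ea>>', '<<y>>', '<<l2rpj>>']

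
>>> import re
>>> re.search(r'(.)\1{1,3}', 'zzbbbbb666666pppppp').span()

A backreference is literal: `\1` must see the identical characters the first group matched.
The match spans [0:2] → 'zz'.

(0, 2)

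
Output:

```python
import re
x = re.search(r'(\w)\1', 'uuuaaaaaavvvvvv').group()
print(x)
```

uu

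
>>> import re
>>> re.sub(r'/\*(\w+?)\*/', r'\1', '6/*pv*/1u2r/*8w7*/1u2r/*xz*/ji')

Matches: at [1:7] → '/*pv*/'; at [11:18] → '/*8w7*/'; at [22:28] → '/*xz*/'.
`\1` in the replacement pulls in group 1's text for each match.

'6pv1u2r8w71u2rxzji'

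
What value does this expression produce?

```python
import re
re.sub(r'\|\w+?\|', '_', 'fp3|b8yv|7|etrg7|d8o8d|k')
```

Each match is replaced by '_'.

'fp3_7_d8o8d|k'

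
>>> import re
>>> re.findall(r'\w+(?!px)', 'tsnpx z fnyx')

['tsnpx', 'z', 'fnyx']

`(?!…)`/`(?<!…)` only lets a position through if the neighbouring text does NOT match; no characters are consumed.
With no groups in the pattern, `findall` gives back each whole match — 3 here.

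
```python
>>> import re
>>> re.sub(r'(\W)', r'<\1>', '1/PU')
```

'1</>PU'

The pattern matches a non-word character (captured).
Matches: at [1:2] → '/'.
Each match is replaced using the text its own group 1 captured.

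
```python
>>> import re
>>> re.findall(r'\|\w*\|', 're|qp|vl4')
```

Matches: at [2:6] → '|qp|'.
With no groups in the pattern, `findall` gives back each whole match — 1 here.

['|qp|']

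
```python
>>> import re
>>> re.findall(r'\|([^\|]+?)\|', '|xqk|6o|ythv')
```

['xqk']

Scanning left to right: at [0:5] match '|xqk|', group 1 = 'xqk'.
`findall` collects group 1 from the one match (1 total).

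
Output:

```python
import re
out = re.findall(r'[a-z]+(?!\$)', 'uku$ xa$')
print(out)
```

['uk', 'x']

`(?!…)`/`(?<!…)` only lets a position through if the neighbouring text does NOT match; no characters are consumed.
Scanning left to right: at [0:2] → 'uk'; at [5:6] → 'x'.
With no groups in the pattern, `findall` gives back each whole match — 2 here.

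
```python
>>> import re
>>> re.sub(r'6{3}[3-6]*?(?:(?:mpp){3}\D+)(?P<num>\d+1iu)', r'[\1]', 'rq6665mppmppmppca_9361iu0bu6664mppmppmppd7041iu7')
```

This matches exactly 3 of the literal '6', then zero or more of a character in [3-6] (lazy); then the literal 'mpp' repeated 3 times, then one or more of a non-digit (non-capturing group); then one or more of a digit, then the literal '1iu' (captured as 'num').
Matches: at [2:24] → '6665mppmppmppca_9361iu'; at [27:47] → '6664mppmppmppd7041iu'.
Each match is replaced using the text its own group 1 captured.

'rq[9361iu]0bu[7041iu]7'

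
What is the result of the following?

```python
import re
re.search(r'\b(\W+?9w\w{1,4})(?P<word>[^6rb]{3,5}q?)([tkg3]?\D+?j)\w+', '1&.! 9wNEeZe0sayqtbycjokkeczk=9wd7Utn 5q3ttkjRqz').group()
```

Pattern: a word boundary (`\b`, zero-width); then one or more of a non-word character (lazy), then the literal '9w', then 1 to 4 of a word character (captured); then 3 to 5 of any character except [6rb], then optionally a literal 'q' (captured as 'word'); then optionally one of [tkg3], then one or more of a non-digit (lazy), then a literal 'j' (captured); then one or more of a word character.
Unlike `match`, `search` isn't anchored — it looks for the pattern anywhere in the string.
The match spans [1:29] → '&.! 9wNEeZe0sayqtbycjokkeczk'.
Captured: group 1 = '&.! 9wNEeZ', group 2 = 'e0sayq', group 3 = 'tbycj'.

'&.! 9wNEeZe0sayqtbycjokkeczk'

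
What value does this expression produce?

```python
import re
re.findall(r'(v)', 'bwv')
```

['v']

Because there's exactly one group, `findall` drops the full match and keeps group 1 from the one hit.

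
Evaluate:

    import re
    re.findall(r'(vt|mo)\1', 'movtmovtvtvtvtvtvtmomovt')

['vt', 'vt', 'vt', 'mo']

`\1` has to match the exact text group 1 already captured.
One capturing group, so `findall` returns just the captured substring from each match — 4 in all.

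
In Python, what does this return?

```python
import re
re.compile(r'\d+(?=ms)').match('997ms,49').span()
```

`re.match` won't scan ahead — the pattern has to work from the very first character.
The match spans [0:3] → '997'.

(0, 3)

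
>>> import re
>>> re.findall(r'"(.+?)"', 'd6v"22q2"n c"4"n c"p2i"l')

['22q2', '4', 'p2i']

Because the quantifier is non-greedy, it stops expanding at the earliest point where the rest of the pattern can succeed.
With a single group, `findall` returns only what that group captured — 3 items.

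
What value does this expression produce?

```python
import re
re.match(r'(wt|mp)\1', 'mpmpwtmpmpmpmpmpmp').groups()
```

('mp',)

The match spans [0:4] → 'mpmp'.
Captured: group 1 = 'mp'.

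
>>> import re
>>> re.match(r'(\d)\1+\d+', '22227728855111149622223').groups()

The match spans [0:23] → '22227728855111149622223'.
Captured: group 1 = '2'.

('2',)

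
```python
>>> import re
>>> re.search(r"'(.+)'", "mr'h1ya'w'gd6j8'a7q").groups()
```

("h1ya'w'gd6j8",)

The match spans [2:16] → "'h1ya'w'gd6j8'".
Captured: group 1 = "h1ya'w'gd6j8".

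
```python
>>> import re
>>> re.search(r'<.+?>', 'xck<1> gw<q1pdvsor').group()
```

The match spans [3:6] → '<1>'.

'<1>'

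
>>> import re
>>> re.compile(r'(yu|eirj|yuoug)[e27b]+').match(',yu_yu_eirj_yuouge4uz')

With `match`, the pattern is implicitly anchored at the beginning.
Here the string doesn't start with a match, so the call returns None.

None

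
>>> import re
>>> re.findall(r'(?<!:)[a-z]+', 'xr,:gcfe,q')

['xr', 'cfe', 'q']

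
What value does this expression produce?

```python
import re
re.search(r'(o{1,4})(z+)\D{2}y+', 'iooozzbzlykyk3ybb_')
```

None

This matches 1 to 4 of a literal 'o' (captured); then one or more of a literal 'z' (captured); then exactly 2 of a non-digit, then one or more of the literal 'y'.
`re.search` tries every starting position until one works.
Here no position works, so the call returns None.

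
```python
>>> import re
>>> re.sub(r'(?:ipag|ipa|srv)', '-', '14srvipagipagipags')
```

'14----s'

`|` is ordered: at each position the engine commits to the first alternative that works.
`sub` substitutes '-' at each match site.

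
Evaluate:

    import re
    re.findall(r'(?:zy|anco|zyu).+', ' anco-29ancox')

['anco-29ancox']

Scanning left to right: at [1:13] → 'anco-29ancox'.
With no groups in the pattern, `findall` gives back each whole match — 1 here.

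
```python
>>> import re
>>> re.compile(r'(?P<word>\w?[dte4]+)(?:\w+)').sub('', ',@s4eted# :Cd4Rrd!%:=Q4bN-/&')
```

This matches optionally a word character, then one or more of one of [dte4] (captured as 'word'); then one or more of a word character (non-capturing group).
Matches: at [2:8] → 's4eted'; at [11:17] → 'Cd4Rrd'; at [21:25] → 'Q4bN'.
Every occurrence is swapped for ''.

',@# :!%:=-/&'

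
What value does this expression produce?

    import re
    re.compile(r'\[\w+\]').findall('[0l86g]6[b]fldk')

['[0l86g]', '[b]']

Walking the string: at [0:7] → '[0l86g]'; at [8:11] → '[b]'.
No capturing groups, so `findall` returns the 2 full match strings.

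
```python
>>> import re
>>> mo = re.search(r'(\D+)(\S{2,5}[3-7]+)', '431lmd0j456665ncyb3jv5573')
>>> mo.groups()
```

('lmd', '0j456665')

This matches one or more of a non-digit (captured); then 2 to 5 of a non-whitespace character, then one or more of a character in [3-7] (captured).
`re.search` scans for the first position where the pattern succeeds.
The match spans [3:14] → 'lmd0j456665'.
Captured: group 1 = 'lmd', group 2 = '0j456665'.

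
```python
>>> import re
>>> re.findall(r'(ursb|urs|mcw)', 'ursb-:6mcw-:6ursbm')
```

['ursb', 'mcw', 'ursb']

Branches in `(...|...)` are attempted left-to-right; the first branch that allows the whole pattern to succeed is taken.
Scanning left to right: at [0:4] match 'ursb', group 1 = 'ursb'; at [7:10] match 'mcw', group 1 = 'mcw'; at [13:17] match 'ursb', group 1 = 'ursb'.
With a single group, `findall` returns only what that group captured — 3 items.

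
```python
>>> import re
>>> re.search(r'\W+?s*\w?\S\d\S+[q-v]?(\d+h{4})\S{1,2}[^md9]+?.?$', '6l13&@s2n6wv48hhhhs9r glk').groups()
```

('8hhhh',)

Pattern: one or more of a non-word character (lazy), then zero or more of the literal 's'; then optionally a word character, then a non-whitespace character; then a digit, then one or more of a non-whitespace character, then optionally a character in [q-v]; then one or more of a digit, then exactly 4 of a literal 'h' (captured); then 1 to 2 of a non-whitespace character, then one or more of any character except [md9] (lazy), then optionally any character; then anchored at the end.
`re.search` tries every starting position until one works.
The match spans [4:25] → '&@s2n6wv48hhhhs9r glk'.
Captured: group 1 = '8hhhh'.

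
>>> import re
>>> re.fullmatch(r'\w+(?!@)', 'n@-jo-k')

Because the assertion is negative and zero-width, positions next to the forbidden text are skipped.
`fullmatch` succeeds only if the pattern covers the string from start to end.
Here the string isn't matched end-to-end, so the call returns None.

None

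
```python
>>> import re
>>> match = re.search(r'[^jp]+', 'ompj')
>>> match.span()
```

(0, 2)

Pattern: one or more of any character except [jp].
The match spans [0:2] → 'om'.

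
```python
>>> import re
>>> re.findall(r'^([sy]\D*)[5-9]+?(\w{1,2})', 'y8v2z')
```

This matches anchored at the start of the string; then one of [sy], then zero or more of a non-digit (captured); then one or more of a character in [5-9] (lazy); then 1 to 2 of a word character (captured).
`findall` packs the 2 group values into a tuple for every match.

[('y', 'v2')]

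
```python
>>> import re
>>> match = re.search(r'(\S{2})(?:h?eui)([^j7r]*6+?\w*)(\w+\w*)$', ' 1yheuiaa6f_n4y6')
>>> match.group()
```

This matches exactly 2 of a non-whitespace character (captured); then optionally a literal 'h', then the literal 'eui' (non-capturing group); then zero or more of any character except [j7r], then one or more of a literal '6' (lazy), then zero or more of a word character (captured); then one or more of a word character, then zero or more of a word character (captured); then anchored at the end.
Unlike `match`, `search` isn't anchored — it looks for the pattern anywhere in the string.
The match spans [1:16] → '1yheuiaa6f_n4y6'.
Captured: group 1 = '1y', group 2 = 'aa6f_n4y', group 3 = '6'.

'1yheuiaa6f_n4y6'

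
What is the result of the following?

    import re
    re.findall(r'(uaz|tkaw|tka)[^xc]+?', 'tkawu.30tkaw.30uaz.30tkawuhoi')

Alternation isn't longest-match — the leftmost alternative that fits at this position is chosen.
Walking the string: at [0:5] match 'tkawu', group 1 = 'tkaw'; at [8:13] match 'tkaw.', group 1 = 'tkaw'; at [15:19] match 'uaz.', group 1 = 'uaz'; at [21:26] match 'tkawu', group 1 = 'tkaw'.
`findall` collects group 1 from each match (4 total).

['tkaw', 'tkaw', 'uaz', 'tkaw']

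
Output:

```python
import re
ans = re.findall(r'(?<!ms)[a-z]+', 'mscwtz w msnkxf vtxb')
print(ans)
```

['mscwtz', 'w', 'msnkxf', 'vtxb']

The negative lookaround is zero-width — it rules out positions where the adjacent text would match, without consuming anything.
Matches: at [0:6] → 'mscwtz'; at [7:8] → 'w'; at [9:15] → 'msnkxf'; at [16:20] → 'vtxb'.
With no groups in the pattern, `findall` gives back each whole match — 4 here.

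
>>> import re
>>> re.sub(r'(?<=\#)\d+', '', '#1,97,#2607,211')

'#,97,#,211'

The lookaround is zero-width — it requires the adjacent text to match without consuming it, so the asserted text isn't part of the match.
Every occurrence is swapped for ''.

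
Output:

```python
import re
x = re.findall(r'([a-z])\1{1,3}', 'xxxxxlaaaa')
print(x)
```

['x', 'a']

The backreference `\1` re-matches whatever the first group consumed, character for character.
Because there's exactly one group, `findall` drops the full match and keeps group 1 from each hit.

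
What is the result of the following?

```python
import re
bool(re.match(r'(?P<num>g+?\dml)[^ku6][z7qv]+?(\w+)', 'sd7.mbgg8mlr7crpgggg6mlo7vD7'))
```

`re.match` won't scan ahead — the pattern has to work from the very first character.
Here the pattern fails at index 0, so the call returns None, and `bool(None)` is False.

False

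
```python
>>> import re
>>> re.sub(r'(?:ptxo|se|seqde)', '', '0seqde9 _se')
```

'0qde9 _'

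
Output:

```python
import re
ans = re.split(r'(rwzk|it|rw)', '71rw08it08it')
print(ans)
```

Because the pattern has a capturing group, `split` also inserts each captured text between the pieces.

['71', 'rw', '08', 'it', '08', 'it', '']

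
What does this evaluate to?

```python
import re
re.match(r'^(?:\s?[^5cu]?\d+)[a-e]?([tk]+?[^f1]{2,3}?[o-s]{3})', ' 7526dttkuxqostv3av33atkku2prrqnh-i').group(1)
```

'ttkuxqos'

The pattern matches anchored at the start of the string; then optionally whitespace, then optionally any character except [5cu], then one or more of a digit (non-capturing group); then optionally a character in [a-e]; then one or more of one of [tk] (lazy), then 2 to 3 of any character except [f1] (lazy), then exactly 3 of a character in [o-s] (captured).
`re.match` won't scan ahead — the pattern has to work from the very first character.
The match spans [0:14] → ' 7526dttkuxqos'.
Captured: group 1 = 'ttkuxqos'.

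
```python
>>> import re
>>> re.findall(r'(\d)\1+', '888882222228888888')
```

['8', '2', '8']

`\1` has to match the exact text group 1 already captured.
With a single group, `findall` returns only what that group captured — 3 items.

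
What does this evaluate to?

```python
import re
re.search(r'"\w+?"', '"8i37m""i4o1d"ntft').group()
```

'"8i37m"'

The match spans [0:7] → '"8i37m"'.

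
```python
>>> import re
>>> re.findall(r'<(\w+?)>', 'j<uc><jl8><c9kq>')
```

['uc', 'jl8', 'c9kq']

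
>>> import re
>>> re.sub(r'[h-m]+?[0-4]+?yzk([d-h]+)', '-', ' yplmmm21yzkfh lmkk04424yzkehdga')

' yp- -a'

This matches one or more of a character in [h-m] (lazy); then one or more of a character in [0-4] (lazy), then the literal 'yzk'; then one or more of a character in [d-h] (captured).
Matches: at [3:14] → 'lmmm21yzkfh'; at [15:31] → 'lmkk04424yzkehdg'.
Each match is replaced by '-'.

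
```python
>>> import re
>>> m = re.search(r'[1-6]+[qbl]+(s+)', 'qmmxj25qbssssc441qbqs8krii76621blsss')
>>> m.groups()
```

('ssss',)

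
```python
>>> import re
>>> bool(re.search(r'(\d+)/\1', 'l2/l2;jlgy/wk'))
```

False

`\1` has to match the exact text group 1 already captured.
Here nothing in the string fits, so the call returns None, and `bool(None)` is False.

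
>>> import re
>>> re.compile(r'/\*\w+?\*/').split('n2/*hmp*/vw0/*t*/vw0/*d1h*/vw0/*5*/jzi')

['n2', 'vw0', 'vw0', 'vw0', 'jzi']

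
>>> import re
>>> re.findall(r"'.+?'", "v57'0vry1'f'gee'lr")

["'0vry1'", "'gee'"]

No capturing groups, so `findall` returns the 2 full match strings.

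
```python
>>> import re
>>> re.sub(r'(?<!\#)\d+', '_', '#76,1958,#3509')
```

'#7_,_,#3_'

`(?!…)`/`(?<!…)` only lets a position through if the neighbouring text does NOT match; no characters are consumed.
Matches: at [2:3] → '6'; at [4:8] → '1958'; at [11:14] → '509'.
`sub` substitutes '_' at each match site.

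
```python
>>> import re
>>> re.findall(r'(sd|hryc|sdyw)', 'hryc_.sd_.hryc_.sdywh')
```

['hryc', 'sd', 'hryc', 'sd']

Branches in `(...|...)` are attempted left-to-right; the first branch that allows the whole pattern to succeed is taken.
Walking the string: at [0:4] match 'hryc', group 1 = 'hryc'; at [6:8] match 'sd', group 1 = 'sd'; at [10:14] match 'hryc', group 1 = 'hryc'; at [16:18] match 'sd', group 1 = 'sd'.
Because there's exactly one group, `findall` drops the full match and keeps group 1 from each hit.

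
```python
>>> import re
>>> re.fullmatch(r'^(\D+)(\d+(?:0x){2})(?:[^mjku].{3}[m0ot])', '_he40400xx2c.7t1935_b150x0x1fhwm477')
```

`re.fullmatch` is like wrapping the pattern in `^…$` (in single-line mode).
Here the pattern can't cover the whole string, so the call returns None.

None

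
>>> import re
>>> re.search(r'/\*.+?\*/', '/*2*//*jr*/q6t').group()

`re.search` scans for the first position where the pattern succeeds.
The match spans [0:5] → '/*2*/'.

'/*2*/'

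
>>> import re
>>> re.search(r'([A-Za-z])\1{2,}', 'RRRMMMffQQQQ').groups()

('R',)

`\1` has to match the exact text group 1 already captured.
`re.search` scans for the first position where the pattern succeeds.
The match spans [0:3] → 'RRR'.
Captured: group 1 = 'R'.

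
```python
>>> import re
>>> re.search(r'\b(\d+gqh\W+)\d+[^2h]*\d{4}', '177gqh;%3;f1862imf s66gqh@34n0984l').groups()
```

('177gqh;%',)

The match spans [0:15] → '177gqh;%3;f1862'.
Captured: group 1 = '177gqh;%'.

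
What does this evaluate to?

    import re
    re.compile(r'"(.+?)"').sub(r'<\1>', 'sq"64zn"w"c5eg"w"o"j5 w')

'sq<64zn>w<c5eg>w<o>j5 w'

A `+?`/`*?`/`{m,n}?` starts at its minimum and grows only as far as needed for what follows to match.
Each match is replaced using the text its own group 1 captured.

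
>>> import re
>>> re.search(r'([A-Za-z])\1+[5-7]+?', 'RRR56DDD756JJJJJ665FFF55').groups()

('R',)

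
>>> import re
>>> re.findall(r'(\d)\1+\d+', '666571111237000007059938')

['6']

`\1` is not a pattern — it's the concrete string captured by group 1, re-applied verbatim.
Matches: at [0:24] match '666571111237000007059938', group 1 = '6'.
One capturing group, so `findall` returns just the captured substring from the one match — 1 in all.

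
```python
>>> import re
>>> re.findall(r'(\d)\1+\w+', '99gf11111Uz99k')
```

A backreference is literal: `\1` must see the identical characters the first group matched.
`findall` collects group 1 from the one match (1 total).

['9']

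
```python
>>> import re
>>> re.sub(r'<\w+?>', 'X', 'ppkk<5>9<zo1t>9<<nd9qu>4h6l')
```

'ppkkX9X9<X4h6l'

Matches: at [4:7] → '<5>'; at [8:14] → '<zo1t>'; at [16:23] → '<nd9qu>'.
Each match is replaced by 'X'.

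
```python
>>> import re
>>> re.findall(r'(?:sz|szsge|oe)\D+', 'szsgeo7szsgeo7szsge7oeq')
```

Scanning left to right: at [0:6] → 'szsgeo'; at [7:13] → 'szsgeo'; at [14:19] → 'szsge'; at [20:23] → 'oeq'.
`findall` yields the raw match text (4 of them) because the pattern has no groups.

['szsgeo', 'szsgeo', 'szsge', 'oeq']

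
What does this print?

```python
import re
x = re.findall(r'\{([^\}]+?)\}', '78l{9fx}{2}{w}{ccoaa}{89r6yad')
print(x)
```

With a single group, `findall` returns only what that group captured — 4 items.

['9fx', '2', 'w', 'ccoaa']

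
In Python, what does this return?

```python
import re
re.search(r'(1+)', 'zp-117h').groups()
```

('11',)

Pattern: one or more of a literal '1' (captured).
`re.search` scans for the first position where the pattern succeeds.
The match spans [3:5] → '11'.
Captured: group 1 = '11'.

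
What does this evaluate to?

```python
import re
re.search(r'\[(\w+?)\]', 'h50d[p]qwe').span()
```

`re.search` tries every starting position until one works.
The match spans [4:7] → '[p]'.
Captured: group 1 = 'p'.

(4, 7)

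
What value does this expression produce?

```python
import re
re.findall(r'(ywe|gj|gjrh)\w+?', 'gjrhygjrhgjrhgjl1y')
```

['gj', 'gj', 'gj', 'gj']

Alternation isn't longest-match — the leftmost alternative that fits at this position is chosen.
Matches: at [0:3] match 'gjr', group 1 = 'gj'; at [5:8] match 'gjr', group 1 = 'gj'; at [9:12] match 'gjr', group 1 = 'gj'; at [13:16] match 'gjl', group 1 = 'gj'.
One capturing group, so `findall` returns just the captured substring from each match — 4 in all.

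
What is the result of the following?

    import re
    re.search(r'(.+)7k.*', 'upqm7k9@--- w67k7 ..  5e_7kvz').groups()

Pattern: one or more of any character (captured); then the literal '7k', then zero or more of any character.
`re.search` scans for the first position where the pattern succeeds.
The match spans [0:29] → 'upqm7k9@--- w67k7 ..  5e_7kvz'.
Captured: group 1 = 'upqm7k9@--- w67k7 ..  5e_'.

('upqm7k9@--- w67k7 ..  5e_',)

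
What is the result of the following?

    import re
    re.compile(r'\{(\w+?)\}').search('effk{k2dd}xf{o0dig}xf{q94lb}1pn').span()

(4, 10)

`re.search` scans for the first position where the pattern succeeds.
The match spans [4:10] → '{k2dd}'.
Captured: group 1 = 'k2dd'.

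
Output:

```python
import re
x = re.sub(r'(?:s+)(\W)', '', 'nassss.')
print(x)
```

na

`sub` substitutes '' at each match site.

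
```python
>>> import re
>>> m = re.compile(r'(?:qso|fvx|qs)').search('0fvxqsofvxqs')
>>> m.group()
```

'fvx'

The match spans [1:4] → 'fvx'.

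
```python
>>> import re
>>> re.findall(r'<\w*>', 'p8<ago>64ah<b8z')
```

['<ago>']

Since nothing is captured, `findall` lists the 1 matched substring directly.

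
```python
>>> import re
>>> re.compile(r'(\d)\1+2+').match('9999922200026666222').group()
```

With `match`, the pattern is implicitly anchored at the beginning.
The match spans [0:8] → '99999222'.

'99999222'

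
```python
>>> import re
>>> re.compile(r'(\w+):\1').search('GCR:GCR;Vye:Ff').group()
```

After group 1 captures some text, `\1` only succeeds where that same text appears again.
`search` walks the string left to right and returns the first match it finds.
The match spans [0:7] → 'GCR:GCR'.
Captured: group 1 = 'GCR'.

'GCR:GCR'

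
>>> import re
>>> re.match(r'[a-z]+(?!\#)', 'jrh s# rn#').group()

'jrh'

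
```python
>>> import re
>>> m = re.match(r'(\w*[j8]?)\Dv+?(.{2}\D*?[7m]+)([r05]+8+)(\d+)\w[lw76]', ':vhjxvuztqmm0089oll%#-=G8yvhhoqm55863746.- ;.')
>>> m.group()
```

':vhjxvuztqmm0089ol'

`re.match` only tries the pattern at the start of the string.
The match spans [0:18] → ':vhjxvuztqmm0089ol'.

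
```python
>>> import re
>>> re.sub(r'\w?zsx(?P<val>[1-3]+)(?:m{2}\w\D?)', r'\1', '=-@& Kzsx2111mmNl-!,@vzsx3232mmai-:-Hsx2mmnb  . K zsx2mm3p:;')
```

'=-@& 2111-!,@3232-:-Hsx2mmnb  . K 2:;'

The pattern matches optionally a word character, then the literal 'zsx'; then one or more of a character in [1-3] (captured as 'val'); then exactly 2 of the literal 'm', then a word character, then optionally a non-digit (non-capturing group).
Each match is replaced using the text its own group 1 captured.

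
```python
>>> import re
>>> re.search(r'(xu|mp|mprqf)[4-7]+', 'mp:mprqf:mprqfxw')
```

None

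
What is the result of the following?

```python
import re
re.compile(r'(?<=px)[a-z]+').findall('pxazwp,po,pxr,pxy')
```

['azwp', 'r', 'y']

Because the assertion is zero-width, the text it checks is not consumed and won't appear in the result.
Matches: at [2:6] → 'azwp'; at [12:13] → 'r'; at [16:17] → 'y'.
No capturing groups, so `findall` returns the 3 full match strings.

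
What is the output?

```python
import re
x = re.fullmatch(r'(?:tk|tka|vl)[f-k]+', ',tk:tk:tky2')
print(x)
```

None

`re.fullmatch` is like wrapping the pattern in `^…$` (in single-line mode).
Here the pattern can't cover the whole string, so the call returns None.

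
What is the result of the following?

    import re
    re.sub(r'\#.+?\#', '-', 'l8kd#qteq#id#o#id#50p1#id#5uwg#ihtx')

'l8kd-id-id-id-ihtx'

Every occurrence is swapped for '-'.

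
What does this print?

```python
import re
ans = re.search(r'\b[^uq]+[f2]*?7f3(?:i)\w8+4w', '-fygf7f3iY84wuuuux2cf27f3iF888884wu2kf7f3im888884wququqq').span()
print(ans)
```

The match spans [1:13] → 'fygf7f3iY84w'.

(1, 13)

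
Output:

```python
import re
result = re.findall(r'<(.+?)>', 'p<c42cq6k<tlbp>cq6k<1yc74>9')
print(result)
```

With the lazy modifier that quantifier settles for the fewest repetitions that let the rest of the pattern succeed (the atoms after it are unaffected and can still be greedy).
With a single group, `findall` returns only what that group captured — 2 items.

['c42cq6k<tlbp', '1yc74']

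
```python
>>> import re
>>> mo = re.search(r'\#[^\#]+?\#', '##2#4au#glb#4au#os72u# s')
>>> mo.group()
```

`re.search` scans for the first position where the pattern succeeds.
The match spans [1:4] → '#2#'.

'#2#'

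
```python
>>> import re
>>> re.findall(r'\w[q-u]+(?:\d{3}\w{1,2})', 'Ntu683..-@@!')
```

[]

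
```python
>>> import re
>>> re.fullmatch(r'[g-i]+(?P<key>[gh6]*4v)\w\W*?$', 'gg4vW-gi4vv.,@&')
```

None

Pattern: one or more of a character in [g-i]; then zero or more of one of [gh6], then the literal '4v' (captured as 'key'); then a word character, then zero or more of a non-word character (lazy); then anchored at the end.
`re.fullmatch` requires the pattern to consume the entire string.
Here there's no way to consume every character, so the call returns None.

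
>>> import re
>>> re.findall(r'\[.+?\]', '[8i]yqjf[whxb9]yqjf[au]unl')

A non-greedy quantifier consumes as few characters as it can — just enough that the remainder of the pattern still matches from where it stops; whatever follows it matches normally.
With no groups in the pattern, `findall` gives back each whole match — 3 here.

['[8i]', '[whxb9]', '[au]']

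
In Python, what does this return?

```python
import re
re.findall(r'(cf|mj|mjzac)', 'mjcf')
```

One capturing group, so `findall` returns just the captured substring from each match — 2 in all.

['mj', 'cf']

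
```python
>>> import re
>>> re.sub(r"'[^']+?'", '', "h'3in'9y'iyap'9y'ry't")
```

'h9y9yt'

Matches: at [1:6] → "'3in'"; at [8:14] → "'iyap'"; at [16:20] → "'ry'".
Every occurrence is swapped for ''.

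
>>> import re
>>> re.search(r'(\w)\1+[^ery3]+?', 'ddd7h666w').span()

(0, 4)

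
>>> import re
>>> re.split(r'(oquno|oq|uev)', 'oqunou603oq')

['', 'oquno', 'u603', 'oq', '']

Alternation tries branches left to right and keeps the first one that lets the overall match succeed at that position.
Matches to split on: at [0:5] → 'oquno'; at [9:11] → 'oq'.
Because the pattern has a capturing group, `split` also inserts each captured text between the pieces.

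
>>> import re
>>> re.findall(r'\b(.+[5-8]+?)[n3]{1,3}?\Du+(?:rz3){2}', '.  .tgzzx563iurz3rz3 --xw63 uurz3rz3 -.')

['tgzzx563iurz3rz3 --xw6']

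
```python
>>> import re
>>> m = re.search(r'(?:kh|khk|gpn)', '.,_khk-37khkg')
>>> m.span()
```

(3, 5)

The regex engine tests alternatives in the order written; an earlier branch that matches wins even if a later one would match more.
The match spans [3:5] → 'kh'.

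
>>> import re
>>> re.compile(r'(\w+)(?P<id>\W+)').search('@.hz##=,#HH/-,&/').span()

The pattern matches one or more of a word character (captured); then one or more of a non-word character (captured as 'id').
`search` walks the string left to right and returns the first match it finds.
The match spans [2:9] → 'hz##=,#'.
Captured: group 1 = 'hz', group 2 = '##=,#'.

(2, 9)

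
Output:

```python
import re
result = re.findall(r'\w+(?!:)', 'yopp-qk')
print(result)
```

['yopp', 'qk']

`(?!…)`/`(?<!…)` only lets a position through if the neighbouring text does NOT match; no characters are consumed.
Since nothing is captured, `findall` lists the 2 matched substrings directly.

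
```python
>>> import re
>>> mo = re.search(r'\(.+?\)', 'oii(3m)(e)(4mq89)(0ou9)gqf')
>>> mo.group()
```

Lazy quantifiers expand one character at a time until the remainder of the pattern can match.
The match spans [3:7] → '(3m)'.

'(3m)'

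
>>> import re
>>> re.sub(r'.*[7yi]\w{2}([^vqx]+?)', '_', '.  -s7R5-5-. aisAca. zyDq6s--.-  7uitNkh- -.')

A `+?`/`*?`/`{m,n}?` starts at its minimum and grows only as far as needed for what follows to match.
`sub` substitutes '_' at each match site.

'_h- -.'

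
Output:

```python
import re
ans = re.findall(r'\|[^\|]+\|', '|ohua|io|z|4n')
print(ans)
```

Walking the string: at [0:6] → '|ohua|'; at [8:11] → '|z|'.
`findall` yields the raw match text (2 of them) because the pattern has no groups.

['|ohua|', '|z|']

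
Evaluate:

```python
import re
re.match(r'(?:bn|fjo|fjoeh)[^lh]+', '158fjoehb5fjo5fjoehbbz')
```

`re.match` only tries the pattern at the start of the string.
Here the string doesn't start with a match, so the call returns None.

None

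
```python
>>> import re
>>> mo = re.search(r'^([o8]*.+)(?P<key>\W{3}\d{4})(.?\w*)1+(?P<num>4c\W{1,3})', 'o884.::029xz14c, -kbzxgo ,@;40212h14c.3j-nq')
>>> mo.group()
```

'o884.::029xz14c, -kbzxgo ,@;40212h14c.'

This matches anchored at the start of the string; then zero or more of one of [o8], then one or more of any character (captured); then exactly 3 of a non-word character, then exactly 4 of a digit (captured as 'key'); then optionally any character, then zero or more of a word character (captured); then one or more of a literal '1'; then the literal '4c', then 1 to 3 of a non-word character (captured as 'num').
`re.search` scans for the first position where the pattern succeeds.
The match spans [0:38] → 'o884.::029xz14c, -kbzxgo ,@;40212h14c.'.
Captured: group 1 = 'o884.::029xz14c, -kbzxgo ', group 2 = ',@;4021', group 3 = '2h', group 4 = '4c.'.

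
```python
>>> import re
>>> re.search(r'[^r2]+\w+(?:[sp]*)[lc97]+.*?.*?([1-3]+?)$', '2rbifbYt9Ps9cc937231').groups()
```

('231',)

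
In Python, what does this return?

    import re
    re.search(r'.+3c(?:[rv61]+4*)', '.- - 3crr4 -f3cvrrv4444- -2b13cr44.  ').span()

(0, 34)

This matches one or more of any character, then the literal '3c'; then one or more of one of [rv61], then zero or more of a literal '4' (non-capturing group).
`search` walks the string left to right and returns the first match it finds.
The match spans [0:34] → '.- - 3crr4 -f3cvrrv4444- -2b13cr44'.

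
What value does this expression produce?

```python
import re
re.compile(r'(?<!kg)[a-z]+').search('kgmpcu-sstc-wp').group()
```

'kgmpcu'

The negative lookahead/lookbehind blocks any match where the forbidden context is present.
Unlike `match`, `search` isn't anchored — it looks for the pattern anywhere in the string.
The match spans [0:6] → 'kgmpcu'.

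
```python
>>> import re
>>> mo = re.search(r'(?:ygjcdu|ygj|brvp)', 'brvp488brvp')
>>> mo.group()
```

'brvp'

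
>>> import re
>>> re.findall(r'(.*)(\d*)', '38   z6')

[('38   z6', ''), ('', '')]

`findall` packs the 2 group values into a tuple for every match.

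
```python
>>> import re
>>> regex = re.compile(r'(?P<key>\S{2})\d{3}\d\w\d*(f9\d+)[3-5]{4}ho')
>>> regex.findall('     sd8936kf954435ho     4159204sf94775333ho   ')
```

[('sd', 'f95'), ('15', 'f9477')]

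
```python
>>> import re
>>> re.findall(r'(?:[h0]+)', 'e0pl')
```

['0']

This matches one or more of one of [h0] (non-capturing group).
Matches: at [1:2] → '0'.
With no groups in the pattern, `findall` gives back each whole match — 1 here.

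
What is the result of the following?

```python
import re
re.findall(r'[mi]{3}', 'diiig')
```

['iii']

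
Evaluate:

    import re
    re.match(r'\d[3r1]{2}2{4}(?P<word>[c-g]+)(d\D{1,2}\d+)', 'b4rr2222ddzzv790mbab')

The pattern matches a digit, then exactly 2 of one of [3r1], then exactly 4 of the literal '2'; then one or more of a character in [c-g] (captured as 'word'); then a literal 'd', then 1 to 2 of a non-digit, then one or more of a digit (captured).
`re.match` won't scan ahead — the pattern has to work from the very first character.
Here position 0 doesn't satisfy it, so the call returns None.

None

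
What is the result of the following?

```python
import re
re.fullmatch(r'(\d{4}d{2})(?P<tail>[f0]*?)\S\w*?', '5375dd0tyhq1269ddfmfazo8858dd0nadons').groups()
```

The pattern matches exactly 4 of a digit, then exactly 2 of a literal 'd' (captured); then zero or more of one of [f0] (lazy) (captured as 'tail'); then a non-whitespace character, then zero or more of a word character (lazy).
Because the quantifier is non-greedy, it stops expanding at the earliest point where the rest of the pattern can succeed.
`re.fullmatch` is like wrapping the pattern in `^…$` (in single-line mode).
The match spans [0:36] → '5375dd0tyhq1269ddfmfazo8858dd0nadons'.
Captured: group 1 = '5375dd', group 2 = ''.

('5375dd', '')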